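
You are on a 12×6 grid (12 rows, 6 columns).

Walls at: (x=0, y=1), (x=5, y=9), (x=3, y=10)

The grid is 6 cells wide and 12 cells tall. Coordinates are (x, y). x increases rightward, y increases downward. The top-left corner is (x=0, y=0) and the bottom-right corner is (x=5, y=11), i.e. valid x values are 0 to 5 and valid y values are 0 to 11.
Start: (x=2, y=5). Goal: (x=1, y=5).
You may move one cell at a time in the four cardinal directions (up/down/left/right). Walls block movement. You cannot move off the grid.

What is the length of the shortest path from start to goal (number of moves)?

BFS from (x=2, y=5) until reaching (x=1, y=5):
  Distance 0: (x=2, y=5)
  Distance 1: (x=2, y=4), (x=1, y=5), (x=3, y=5), (x=2, y=6)  <- goal reached here
One shortest path (1 moves): (x=2, y=5) -> (x=1, y=5)

Answer: Shortest path length: 1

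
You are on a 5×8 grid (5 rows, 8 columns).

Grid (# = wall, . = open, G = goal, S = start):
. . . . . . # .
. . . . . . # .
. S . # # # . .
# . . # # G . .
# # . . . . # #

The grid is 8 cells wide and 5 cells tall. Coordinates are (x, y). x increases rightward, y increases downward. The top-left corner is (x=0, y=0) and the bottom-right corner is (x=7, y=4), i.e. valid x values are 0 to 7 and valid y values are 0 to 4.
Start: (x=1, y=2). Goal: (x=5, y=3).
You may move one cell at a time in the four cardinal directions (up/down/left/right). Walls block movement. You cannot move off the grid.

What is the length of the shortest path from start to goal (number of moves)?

Answer: Shortest path length: 7

Derivation:
BFS from (x=1, y=2) until reaching (x=5, y=3):
  Distance 0: (x=1, y=2)
  Distance 1: (x=1, y=1), (x=0, y=2), (x=2, y=2), (x=1, y=3)
  Distance 2: (x=1, y=0), (x=0, y=1), (x=2, y=1), (x=2, y=3)
  Distance 3: (x=0, y=0), (x=2, y=0), (x=3, y=1), (x=2, y=4)
  Distance 4: (x=3, y=0), (x=4, y=1), (x=3, y=4)
  Distance 5: (x=4, y=0), (x=5, y=1), (x=4, y=4)
  Distance 6: (x=5, y=0), (x=5, y=4)
  Distance 7: (x=5, y=3)  <- goal reached here
One shortest path (7 moves): (x=1, y=2) -> (x=2, y=2) -> (x=2, y=3) -> (x=2, y=4) -> (x=3, y=4) -> (x=4, y=4) -> (x=5, y=4) -> (x=5, y=3)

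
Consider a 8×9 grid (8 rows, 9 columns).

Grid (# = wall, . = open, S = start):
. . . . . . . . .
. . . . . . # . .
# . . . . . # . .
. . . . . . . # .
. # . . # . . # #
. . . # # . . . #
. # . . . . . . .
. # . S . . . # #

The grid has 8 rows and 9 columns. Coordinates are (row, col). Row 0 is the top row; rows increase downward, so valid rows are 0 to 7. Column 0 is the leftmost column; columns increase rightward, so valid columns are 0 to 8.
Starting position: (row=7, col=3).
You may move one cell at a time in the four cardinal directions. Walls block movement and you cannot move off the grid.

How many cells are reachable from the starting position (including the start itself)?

Answer: Reachable cells: 57

Derivation:
BFS flood-fill from (row=7, col=3):
  Distance 0: (row=7, col=3)
  Distance 1: (row=6, col=3), (row=7, col=2), (row=7, col=4)
  Distance 2: (row=6, col=2), (row=6, col=4), (row=7, col=5)
  Distance 3: (row=5, col=2), (row=6, col=5), (row=7, col=6)
  Distance 4: (row=4, col=2), (row=5, col=1), (row=5, col=5), (row=6, col=6)
  Distance 5: (row=3, col=2), (row=4, col=3), (row=4, col=5), (row=5, col=0), (row=5, col=6), (row=6, col=7)
  Distance 6: (row=2, col=2), (row=3, col=1), (row=3, col=3), (row=3, col=5), (row=4, col=0), (row=4, col=6), (row=5, col=7), (row=6, col=0), (row=6, col=8)
  Distance 7: (row=1, col=2), (row=2, col=1), (row=2, col=3), (row=2, col=5), (row=3, col=0), (row=3, col=4), (row=3, col=6), (row=7, col=0)
  Distance 8: (row=0, col=2), (row=1, col=1), (row=1, col=3), (row=1, col=5), (row=2, col=4)
  Distance 9: (row=0, col=1), (row=0, col=3), (row=0, col=5), (row=1, col=0), (row=1, col=4)
  Distance 10: (row=0, col=0), (row=0, col=4), (row=0, col=6)
  Distance 11: (row=0, col=7)
  Distance 12: (row=0, col=8), (row=1, col=7)
  Distance 13: (row=1, col=8), (row=2, col=7)
  Distance 14: (row=2, col=8)
  Distance 15: (row=3, col=8)
Total reachable: 57 (grid has 57 open cells total)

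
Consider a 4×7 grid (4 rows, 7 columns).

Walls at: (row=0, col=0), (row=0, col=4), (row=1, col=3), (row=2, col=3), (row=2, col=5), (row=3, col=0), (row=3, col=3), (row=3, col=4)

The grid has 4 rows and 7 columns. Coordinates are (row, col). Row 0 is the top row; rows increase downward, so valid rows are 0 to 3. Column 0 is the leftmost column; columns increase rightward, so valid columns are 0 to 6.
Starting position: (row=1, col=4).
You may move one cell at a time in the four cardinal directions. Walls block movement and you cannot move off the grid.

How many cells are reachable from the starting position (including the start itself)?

BFS flood-fill from (row=1, col=4):
  Distance 0: (row=1, col=4)
  Distance 1: (row=1, col=5), (row=2, col=4)
  Distance 2: (row=0, col=5), (row=1, col=6)
  Distance 3: (row=0, col=6), (row=2, col=6)
  Distance 4: (row=3, col=6)
  Distance 5: (row=3, col=5)
Total reachable: 9 (grid has 20 open cells total)

Answer: Reachable cells: 9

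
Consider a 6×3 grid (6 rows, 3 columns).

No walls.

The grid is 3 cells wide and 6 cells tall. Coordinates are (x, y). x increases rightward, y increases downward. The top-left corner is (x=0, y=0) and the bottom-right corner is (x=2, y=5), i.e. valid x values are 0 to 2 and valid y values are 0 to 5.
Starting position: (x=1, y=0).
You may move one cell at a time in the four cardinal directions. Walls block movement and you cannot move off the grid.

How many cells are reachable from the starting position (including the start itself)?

Answer: Reachable cells: 18

Derivation:
BFS flood-fill from (x=1, y=0):
  Distance 0: (x=1, y=0)
  Distance 1: (x=0, y=0), (x=2, y=0), (x=1, y=1)
  Distance 2: (x=0, y=1), (x=2, y=1), (x=1, y=2)
  Distance 3: (x=0, y=2), (x=2, y=2), (x=1, y=3)
  Distance 4: (x=0, y=3), (x=2, y=3), (x=1, y=4)
  Distance 5: (x=0, y=4), (x=2, y=4), (x=1, y=5)
  Distance 6: (x=0, y=5), (x=2, y=5)
Total reachable: 18 (grid has 18 open cells total)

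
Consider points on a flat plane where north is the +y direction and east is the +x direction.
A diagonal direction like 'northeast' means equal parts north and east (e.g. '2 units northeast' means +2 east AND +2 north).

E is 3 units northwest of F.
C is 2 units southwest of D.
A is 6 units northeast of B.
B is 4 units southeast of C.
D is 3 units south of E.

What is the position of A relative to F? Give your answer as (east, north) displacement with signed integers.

Place F at the origin (east=0, north=0).
  E is 3 units northwest of F: delta (east=-3, north=+3); E at (east=-3, north=3).
  D is 3 units south of E: delta (east=+0, north=-3); D at (east=-3, north=0).
  C is 2 units southwest of D: delta (east=-2, north=-2); C at (east=-5, north=-2).
  B is 4 units southeast of C: delta (east=+4, north=-4); B at (east=-1, north=-6).
  A is 6 units northeast of B: delta (east=+6, north=+6); A at (east=5, north=0).
Therefore A relative to F: (east=5, north=0).

Answer: A is at (east=5, north=0) relative to F.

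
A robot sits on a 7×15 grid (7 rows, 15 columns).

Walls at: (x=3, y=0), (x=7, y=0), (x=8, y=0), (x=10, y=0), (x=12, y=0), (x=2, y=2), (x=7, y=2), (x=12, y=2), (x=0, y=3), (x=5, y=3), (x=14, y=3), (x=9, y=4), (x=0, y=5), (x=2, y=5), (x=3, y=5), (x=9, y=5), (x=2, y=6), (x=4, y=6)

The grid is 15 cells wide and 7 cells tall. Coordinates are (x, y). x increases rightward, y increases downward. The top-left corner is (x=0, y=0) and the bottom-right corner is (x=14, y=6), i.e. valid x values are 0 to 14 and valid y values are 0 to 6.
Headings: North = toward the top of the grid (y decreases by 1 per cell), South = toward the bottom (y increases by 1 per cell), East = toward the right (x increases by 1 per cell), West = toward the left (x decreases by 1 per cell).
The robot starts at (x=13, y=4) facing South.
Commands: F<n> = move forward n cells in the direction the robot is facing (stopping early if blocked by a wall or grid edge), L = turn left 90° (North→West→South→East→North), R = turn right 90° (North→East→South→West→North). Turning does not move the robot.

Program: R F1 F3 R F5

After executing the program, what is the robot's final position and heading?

Start: (x=13, y=4), facing South
  R: turn right, now facing West
  F1: move forward 1, now at (x=12, y=4)
  F3: move forward 2/3 (blocked), now at (x=10, y=4)
  R: turn right, now facing North
  F5: move forward 3/5 (blocked), now at (x=10, y=1)
Final: (x=10, y=1), facing North

Answer: Final position: (x=10, y=1), facing North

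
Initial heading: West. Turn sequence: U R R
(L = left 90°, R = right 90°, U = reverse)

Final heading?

Answer: Final heading: West

Derivation:
Start: West
  U (U-turn (180°)) -> East
  R (right (90° clockwise)) -> South
  R (right (90° clockwise)) -> West
Final: West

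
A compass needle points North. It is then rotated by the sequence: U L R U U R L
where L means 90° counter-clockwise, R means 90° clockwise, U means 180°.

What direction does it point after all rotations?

Start: North
  U (U-turn (180°)) -> South
  L (left (90° counter-clockwise)) -> East
  R (right (90° clockwise)) -> South
  U (U-turn (180°)) -> North
  U (U-turn (180°)) -> South
  R (right (90° clockwise)) -> West
  L (left (90° counter-clockwise)) -> South
Final: South

Answer: Final heading: South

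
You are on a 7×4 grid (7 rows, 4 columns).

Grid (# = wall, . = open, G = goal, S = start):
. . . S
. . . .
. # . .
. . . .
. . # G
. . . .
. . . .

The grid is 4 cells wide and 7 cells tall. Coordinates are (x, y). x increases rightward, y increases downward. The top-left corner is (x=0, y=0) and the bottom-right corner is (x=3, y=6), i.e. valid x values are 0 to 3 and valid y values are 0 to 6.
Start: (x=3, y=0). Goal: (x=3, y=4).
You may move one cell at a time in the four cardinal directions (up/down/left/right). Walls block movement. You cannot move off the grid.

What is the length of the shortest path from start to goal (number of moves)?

Answer: Shortest path length: 4

Derivation:
BFS from (x=3, y=0) until reaching (x=3, y=4):
  Distance 0: (x=3, y=0)
  Distance 1: (x=2, y=0), (x=3, y=1)
  Distance 2: (x=1, y=0), (x=2, y=1), (x=3, y=2)
  Distance 3: (x=0, y=0), (x=1, y=1), (x=2, y=2), (x=3, y=3)
  Distance 4: (x=0, y=1), (x=2, y=3), (x=3, y=4)  <- goal reached here
One shortest path (4 moves): (x=3, y=0) -> (x=3, y=1) -> (x=3, y=2) -> (x=3, y=3) -> (x=3, y=4)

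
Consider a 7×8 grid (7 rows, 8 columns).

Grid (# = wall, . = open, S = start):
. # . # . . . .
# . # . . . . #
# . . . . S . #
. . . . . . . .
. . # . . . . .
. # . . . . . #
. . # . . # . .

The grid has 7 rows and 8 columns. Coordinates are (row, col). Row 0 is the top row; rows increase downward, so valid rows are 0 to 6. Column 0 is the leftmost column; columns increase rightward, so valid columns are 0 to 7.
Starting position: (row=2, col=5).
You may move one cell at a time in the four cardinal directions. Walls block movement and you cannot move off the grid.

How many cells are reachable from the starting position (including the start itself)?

Answer: Reachable cells: 42

Derivation:
BFS flood-fill from (row=2, col=5):
  Distance 0: (row=2, col=5)
  Distance 1: (row=1, col=5), (row=2, col=4), (row=2, col=6), (row=3, col=5)
  Distance 2: (row=0, col=5), (row=1, col=4), (row=1, col=6), (row=2, col=3), (row=3, col=4), (row=3, col=6), (row=4, col=5)
  Distance 3: (row=0, col=4), (row=0, col=6), (row=1, col=3), (row=2, col=2), (row=3, col=3), (row=3, col=7), (row=4, col=4), (row=4, col=6), (row=5, col=5)
  Distance 4: (row=0, col=7), (row=2, col=1), (row=3, col=2), (row=4, col=3), (row=4, col=7), (row=5, col=4), (row=5, col=6)
  Distance 5: (row=1, col=1), (row=3, col=1), (row=5, col=3), (row=6, col=4), (row=6, col=6)
  Distance 6: (row=3, col=0), (row=4, col=1), (row=5, col=2), (row=6, col=3), (row=6, col=7)
  Distance 7: (row=4, col=0)
  Distance 8: (row=5, col=0)
  Distance 9: (row=6, col=0)
  Distance 10: (row=6, col=1)
Total reachable: 42 (grid has 44 open cells total)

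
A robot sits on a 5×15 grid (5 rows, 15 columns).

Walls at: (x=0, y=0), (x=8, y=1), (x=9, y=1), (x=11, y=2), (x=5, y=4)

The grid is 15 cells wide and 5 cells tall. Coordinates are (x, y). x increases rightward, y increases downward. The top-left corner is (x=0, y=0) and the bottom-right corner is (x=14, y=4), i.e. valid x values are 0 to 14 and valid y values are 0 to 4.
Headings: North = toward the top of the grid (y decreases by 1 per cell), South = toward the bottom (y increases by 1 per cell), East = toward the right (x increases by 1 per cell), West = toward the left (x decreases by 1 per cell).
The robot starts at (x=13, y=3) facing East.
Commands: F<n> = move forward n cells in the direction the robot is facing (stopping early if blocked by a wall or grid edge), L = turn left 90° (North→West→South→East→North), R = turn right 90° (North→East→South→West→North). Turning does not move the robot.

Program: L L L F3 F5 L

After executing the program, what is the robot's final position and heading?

Answer: Final position: (x=13, y=4), facing East

Derivation:
Start: (x=13, y=3), facing East
  L: turn left, now facing North
  L: turn left, now facing West
  L: turn left, now facing South
  F3: move forward 1/3 (blocked), now at (x=13, y=4)
  F5: move forward 0/5 (blocked), now at (x=13, y=4)
  L: turn left, now facing East
Final: (x=13, y=4), facing East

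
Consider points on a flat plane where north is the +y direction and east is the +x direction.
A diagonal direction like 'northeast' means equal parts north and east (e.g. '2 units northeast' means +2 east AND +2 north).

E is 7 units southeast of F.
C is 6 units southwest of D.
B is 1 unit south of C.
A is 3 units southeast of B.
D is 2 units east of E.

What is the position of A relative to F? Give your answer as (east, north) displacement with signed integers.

Answer: A is at (east=6, north=-17) relative to F.

Derivation:
Place F at the origin (east=0, north=0).
  E is 7 units southeast of F: delta (east=+7, north=-7); E at (east=7, north=-7).
  D is 2 units east of E: delta (east=+2, north=+0); D at (east=9, north=-7).
  C is 6 units southwest of D: delta (east=-6, north=-6); C at (east=3, north=-13).
  B is 1 unit south of C: delta (east=+0, north=-1); B at (east=3, north=-14).
  A is 3 units southeast of B: delta (east=+3, north=-3); A at (east=6, north=-17).
Therefore A relative to F: (east=6, north=-17).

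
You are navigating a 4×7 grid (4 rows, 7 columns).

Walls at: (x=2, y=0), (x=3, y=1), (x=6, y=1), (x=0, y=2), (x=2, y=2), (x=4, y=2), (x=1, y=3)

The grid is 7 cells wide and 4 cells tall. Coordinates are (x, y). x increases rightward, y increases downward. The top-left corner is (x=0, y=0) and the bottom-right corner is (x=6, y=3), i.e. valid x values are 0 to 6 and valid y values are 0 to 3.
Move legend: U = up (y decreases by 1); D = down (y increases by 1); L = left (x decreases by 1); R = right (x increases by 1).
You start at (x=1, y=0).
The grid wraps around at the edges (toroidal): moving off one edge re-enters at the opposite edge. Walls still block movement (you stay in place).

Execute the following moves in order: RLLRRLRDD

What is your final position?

Start: (x=1, y=0)
  R (right): blocked, stay at (x=1, y=0)
  L (left): (x=1, y=0) -> (x=0, y=0)
  L (left): (x=0, y=0) -> (x=6, y=0)
  R (right): (x=6, y=0) -> (x=0, y=0)
  R (right): (x=0, y=0) -> (x=1, y=0)
  L (left): (x=1, y=0) -> (x=0, y=0)
  R (right): (x=0, y=0) -> (x=1, y=0)
  D (down): (x=1, y=0) -> (x=1, y=1)
  D (down): (x=1, y=1) -> (x=1, y=2)
Final: (x=1, y=2)

Answer: Final position: (x=1, y=2)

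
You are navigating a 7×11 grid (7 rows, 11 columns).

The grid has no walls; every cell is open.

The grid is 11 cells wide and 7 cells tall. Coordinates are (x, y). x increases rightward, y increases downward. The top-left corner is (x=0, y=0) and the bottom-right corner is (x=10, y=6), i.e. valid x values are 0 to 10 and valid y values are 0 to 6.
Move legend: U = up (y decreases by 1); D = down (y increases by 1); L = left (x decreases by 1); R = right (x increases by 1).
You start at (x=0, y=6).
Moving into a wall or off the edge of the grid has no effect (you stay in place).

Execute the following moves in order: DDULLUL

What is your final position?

Start: (x=0, y=6)
  D (down): blocked, stay at (x=0, y=6)
  D (down): blocked, stay at (x=0, y=6)
  U (up): (x=0, y=6) -> (x=0, y=5)
  L (left): blocked, stay at (x=0, y=5)
  L (left): blocked, stay at (x=0, y=5)
  U (up): (x=0, y=5) -> (x=0, y=4)
  L (left): blocked, stay at (x=0, y=4)
Final: (x=0, y=4)

Answer: Final position: (x=0, y=4)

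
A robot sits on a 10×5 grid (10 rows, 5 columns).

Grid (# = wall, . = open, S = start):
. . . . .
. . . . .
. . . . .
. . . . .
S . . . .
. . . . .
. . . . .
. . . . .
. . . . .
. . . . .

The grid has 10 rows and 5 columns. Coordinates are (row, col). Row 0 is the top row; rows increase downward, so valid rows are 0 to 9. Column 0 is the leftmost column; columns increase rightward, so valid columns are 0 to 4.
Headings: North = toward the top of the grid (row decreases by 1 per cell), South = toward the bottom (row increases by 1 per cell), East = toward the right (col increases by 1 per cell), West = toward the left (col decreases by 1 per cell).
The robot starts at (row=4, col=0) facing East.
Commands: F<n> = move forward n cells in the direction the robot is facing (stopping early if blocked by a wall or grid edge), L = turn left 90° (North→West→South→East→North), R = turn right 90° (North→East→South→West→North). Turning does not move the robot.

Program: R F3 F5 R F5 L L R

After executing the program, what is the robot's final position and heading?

Start: (row=4, col=0), facing East
  R: turn right, now facing South
  F3: move forward 3, now at (row=7, col=0)
  F5: move forward 2/5 (blocked), now at (row=9, col=0)
  R: turn right, now facing West
  F5: move forward 0/5 (blocked), now at (row=9, col=0)
  L: turn left, now facing South
  L: turn left, now facing East
  R: turn right, now facing South
Final: (row=9, col=0), facing South

Answer: Final position: (row=9, col=0), facing South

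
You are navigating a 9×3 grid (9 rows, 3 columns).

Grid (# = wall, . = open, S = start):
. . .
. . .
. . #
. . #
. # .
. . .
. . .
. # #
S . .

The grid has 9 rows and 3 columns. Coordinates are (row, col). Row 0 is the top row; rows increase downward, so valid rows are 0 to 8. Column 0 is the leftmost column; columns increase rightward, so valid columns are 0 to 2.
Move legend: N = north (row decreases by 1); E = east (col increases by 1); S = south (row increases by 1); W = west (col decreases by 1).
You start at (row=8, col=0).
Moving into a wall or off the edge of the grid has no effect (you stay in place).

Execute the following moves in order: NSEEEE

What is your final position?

Start: (row=8, col=0)
  N (north): (row=8, col=0) -> (row=7, col=0)
  S (south): (row=7, col=0) -> (row=8, col=0)
  E (east): (row=8, col=0) -> (row=8, col=1)
  E (east): (row=8, col=1) -> (row=8, col=2)
  E (east): blocked, stay at (row=8, col=2)
  E (east): blocked, stay at (row=8, col=2)
Final: (row=8, col=2)

Answer: Final position: (row=8, col=2)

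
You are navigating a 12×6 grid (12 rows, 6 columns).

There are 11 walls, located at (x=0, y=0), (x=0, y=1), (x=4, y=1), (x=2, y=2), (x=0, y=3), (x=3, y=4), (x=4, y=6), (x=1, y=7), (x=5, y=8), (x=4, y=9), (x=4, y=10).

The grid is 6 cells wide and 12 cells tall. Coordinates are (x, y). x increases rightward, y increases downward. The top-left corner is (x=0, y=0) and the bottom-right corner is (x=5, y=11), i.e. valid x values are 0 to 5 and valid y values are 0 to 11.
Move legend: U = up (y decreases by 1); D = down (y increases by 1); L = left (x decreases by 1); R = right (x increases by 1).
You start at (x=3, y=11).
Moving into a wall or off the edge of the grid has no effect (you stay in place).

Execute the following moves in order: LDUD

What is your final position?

Answer: Final position: (x=2, y=11)

Derivation:
Start: (x=3, y=11)
  L (left): (x=3, y=11) -> (x=2, y=11)
  D (down): blocked, stay at (x=2, y=11)
  U (up): (x=2, y=11) -> (x=2, y=10)
  D (down): (x=2, y=10) -> (x=2, y=11)
Final: (x=2, y=11)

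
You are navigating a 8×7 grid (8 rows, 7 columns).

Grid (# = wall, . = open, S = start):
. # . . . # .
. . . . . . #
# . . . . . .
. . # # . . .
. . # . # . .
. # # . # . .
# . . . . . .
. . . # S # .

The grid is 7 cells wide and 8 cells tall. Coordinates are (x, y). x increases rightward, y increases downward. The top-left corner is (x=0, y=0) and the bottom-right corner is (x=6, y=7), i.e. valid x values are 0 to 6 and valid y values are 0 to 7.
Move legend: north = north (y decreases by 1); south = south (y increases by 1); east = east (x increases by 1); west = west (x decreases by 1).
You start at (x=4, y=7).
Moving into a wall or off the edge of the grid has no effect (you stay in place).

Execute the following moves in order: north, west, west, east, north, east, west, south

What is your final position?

Start: (x=4, y=7)
  north (north): (x=4, y=7) -> (x=4, y=6)
  west (west): (x=4, y=6) -> (x=3, y=6)
  west (west): (x=3, y=6) -> (x=2, y=6)
  east (east): (x=2, y=6) -> (x=3, y=6)
  north (north): (x=3, y=6) -> (x=3, y=5)
  east (east): blocked, stay at (x=3, y=5)
  west (west): blocked, stay at (x=3, y=5)
  south (south): (x=3, y=5) -> (x=3, y=6)
Final: (x=3, y=6)

Answer: Final position: (x=3, y=6)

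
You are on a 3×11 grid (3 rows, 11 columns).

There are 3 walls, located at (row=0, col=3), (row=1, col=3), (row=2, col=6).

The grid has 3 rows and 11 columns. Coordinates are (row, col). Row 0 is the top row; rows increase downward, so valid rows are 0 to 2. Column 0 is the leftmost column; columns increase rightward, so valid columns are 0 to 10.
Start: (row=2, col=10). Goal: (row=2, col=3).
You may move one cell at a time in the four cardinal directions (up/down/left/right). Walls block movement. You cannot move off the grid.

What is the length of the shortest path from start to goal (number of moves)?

Answer: Shortest path length: 9

Derivation:
BFS from (row=2, col=10) until reaching (row=2, col=3):
  Distance 0: (row=2, col=10)
  Distance 1: (row=1, col=10), (row=2, col=9)
  Distance 2: (row=0, col=10), (row=1, col=9), (row=2, col=8)
  Distance 3: (row=0, col=9), (row=1, col=8), (row=2, col=7)
  Distance 4: (row=0, col=8), (row=1, col=7)
  Distance 5: (row=0, col=7), (row=1, col=6)
  Distance 6: (row=0, col=6), (row=1, col=5)
  Distance 7: (row=0, col=5), (row=1, col=4), (row=2, col=5)
  Distance 8: (row=0, col=4), (row=2, col=4)
  Distance 9: (row=2, col=3)  <- goal reached here
One shortest path (9 moves): (row=2, col=10) -> (row=2, col=9) -> (row=2, col=8) -> (row=2, col=7) -> (row=1, col=7) -> (row=1, col=6) -> (row=1, col=5) -> (row=1, col=4) -> (row=2, col=4) -> (row=2, col=3)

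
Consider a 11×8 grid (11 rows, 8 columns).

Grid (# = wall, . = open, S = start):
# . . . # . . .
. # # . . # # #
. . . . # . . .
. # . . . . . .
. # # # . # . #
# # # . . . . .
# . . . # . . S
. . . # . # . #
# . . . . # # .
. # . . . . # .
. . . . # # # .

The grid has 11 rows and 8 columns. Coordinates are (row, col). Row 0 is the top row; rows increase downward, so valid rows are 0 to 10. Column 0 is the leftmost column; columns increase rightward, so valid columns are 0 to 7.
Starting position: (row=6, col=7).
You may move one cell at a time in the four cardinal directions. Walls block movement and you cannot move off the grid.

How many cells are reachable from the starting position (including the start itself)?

BFS flood-fill from (row=6, col=7):
  Distance 0: (row=6, col=7)
  Distance 1: (row=5, col=7), (row=6, col=6)
  Distance 2: (row=5, col=6), (row=6, col=5), (row=7, col=6)
  Distance 3: (row=4, col=6), (row=5, col=5)
  Distance 4: (row=3, col=6), (row=5, col=4)
  Distance 5: (row=2, col=6), (row=3, col=5), (row=3, col=7), (row=4, col=4), (row=5, col=3)
  Distance 6: (row=2, col=5), (row=2, col=7), (row=3, col=4), (row=6, col=3)
  Distance 7: (row=3, col=3), (row=6, col=2)
  Distance 8: (row=2, col=3), (row=3, col=2), (row=6, col=1), (row=7, col=2)
  Distance 9: (row=1, col=3), (row=2, col=2), (row=7, col=1), (row=8, col=2)
  Distance 10: (row=0, col=3), (row=1, col=4), (row=2, col=1), (row=7, col=0), (row=8, col=1), (row=8, col=3), (row=9, col=2)
  Distance 11: (row=0, col=2), (row=2, col=0), (row=8, col=4), (row=9, col=3), (row=10, col=2)
  Distance 12: (row=0, col=1), (row=1, col=0), (row=3, col=0), (row=7, col=4), (row=9, col=4), (row=10, col=1), (row=10, col=3)
  Distance 13: (row=4, col=0), (row=9, col=5), (row=10, col=0)
  Distance 14: (row=9, col=0)
Total reachable: 52 (grid has 58 open cells total)

Answer: Reachable cells: 52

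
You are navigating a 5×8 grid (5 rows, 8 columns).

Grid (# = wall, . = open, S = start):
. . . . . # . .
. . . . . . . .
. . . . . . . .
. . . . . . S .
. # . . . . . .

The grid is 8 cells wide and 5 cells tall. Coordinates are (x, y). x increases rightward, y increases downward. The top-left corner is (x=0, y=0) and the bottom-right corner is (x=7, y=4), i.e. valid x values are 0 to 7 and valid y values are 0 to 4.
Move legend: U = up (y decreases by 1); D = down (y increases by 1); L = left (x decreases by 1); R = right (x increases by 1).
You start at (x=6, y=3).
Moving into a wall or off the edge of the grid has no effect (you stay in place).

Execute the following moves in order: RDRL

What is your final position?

Start: (x=6, y=3)
  R (right): (x=6, y=3) -> (x=7, y=3)
  D (down): (x=7, y=3) -> (x=7, y=4)
  R (right): blocked, stay at (x=7, y=4)
  L (left): (x=7, y=4) -> (x=6, y=4)
Final: (x=6, y=4)

Answer: Final position: (x=6, y=4)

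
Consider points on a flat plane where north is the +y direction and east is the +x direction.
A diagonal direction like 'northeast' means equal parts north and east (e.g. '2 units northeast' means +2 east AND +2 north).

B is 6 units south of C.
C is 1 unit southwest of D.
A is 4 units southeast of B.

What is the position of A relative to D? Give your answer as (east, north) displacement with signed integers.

Answer: A is at (east=3, north=-11) relative to D.

Derivation:
Place D at the origin (east=0, north=0).
  C is 1 unit southwest of D: delta (east=-1, north=-1); C at (east=-1, north=-1).
  B is 6 units south of C: delta (east=+0, north=-6); B at (east=-1, north=-7).
  A is 4 units southeast of B: delta (east=+4, north=-4); A at (east=3, north=-11).
Therefore A relative to D: (east=3, north=-11).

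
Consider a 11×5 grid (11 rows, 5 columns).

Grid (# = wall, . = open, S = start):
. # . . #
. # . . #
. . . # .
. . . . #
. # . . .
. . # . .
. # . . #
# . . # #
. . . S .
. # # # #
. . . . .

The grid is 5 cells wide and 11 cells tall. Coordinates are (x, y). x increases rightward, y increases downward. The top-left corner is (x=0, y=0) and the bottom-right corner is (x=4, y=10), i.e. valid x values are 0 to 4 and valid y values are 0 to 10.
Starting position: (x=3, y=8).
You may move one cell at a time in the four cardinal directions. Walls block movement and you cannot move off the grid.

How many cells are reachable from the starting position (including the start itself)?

Answer: Reachable cells: 37

Derivation:
BFS flood-fill from (x=3, y=8):
  Distance 0: (x=3, y=8)
  Distance 1: (x=2, y=8), (x=4, y=8)
  Distance 2: (x=2, y=7), (x=1, y=8)
  Distance 3: (x=2, y=6), (x=1, y=7), (x=0, y=8)
  Distance 4: (x=3, y=6), (x=0, y=9)
  Distance 5: (x=3, y=5), (x=0, y=10)
  Distance 6: (x=3, y=4), (x=4, y=5), (x=1, y=10)
  Distance 7: (x=3, y=3), (x=2, y=4), (x=4, y=4), (x=2, y=10)
  Distance 8: (x=2, y=3), (x=3, y=10)
  Distance 9: (x=2, y=2), (x=1, y=3), (x=4, y=10)
  Distance 10: (x=2, y=1), (x=1, y=2), (x=0, y=3)
  Distance 11: (x=2, y=0), (x=3, y=1), (x=0, y=2), (x=0, y=4)
  Distance 12: (x=3, y=0), (x=0, y=1), (x=0, y=5)
  Distance 13: (x=0, y=0), (x=1, y=5), (x=0, y=6)
Total reachable: 37 (grid has 38 open cells total)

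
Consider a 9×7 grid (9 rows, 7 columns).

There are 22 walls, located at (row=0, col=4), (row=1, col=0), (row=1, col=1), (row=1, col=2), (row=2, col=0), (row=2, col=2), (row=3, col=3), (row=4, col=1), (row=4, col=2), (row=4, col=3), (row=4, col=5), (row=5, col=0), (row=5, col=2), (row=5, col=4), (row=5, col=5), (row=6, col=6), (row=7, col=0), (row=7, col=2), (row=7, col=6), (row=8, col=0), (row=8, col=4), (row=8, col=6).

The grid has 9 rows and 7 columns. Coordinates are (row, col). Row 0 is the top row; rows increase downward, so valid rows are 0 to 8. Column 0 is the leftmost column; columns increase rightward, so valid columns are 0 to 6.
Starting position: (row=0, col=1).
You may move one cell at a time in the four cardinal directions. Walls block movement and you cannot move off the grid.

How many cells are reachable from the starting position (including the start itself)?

BFS flood-fill from (row=0, col=1):
  Distance 0: (row=0, col=1)
  Distance 1: (row=0, col=0), (row=0, col=2)
  Distance 2: (row=0, col=3)
  Distance 3: (row=1, col=3)
  Distance 4: (row=1, col=4), (row=2, col=3)
  Distance 5: (row=1, col=5), (row=2, col=4)
  Distance 6: (row=0, col=5), (row=1, col=6), (row=2, col=5), (row=3, col=4)
  Distance 7: (row=0, col=6), (row=2, col=6), (row=3, col=5), (row=4, col=4)
  Distance 8: (row=3, col=6)
  Distance 9: (row=4, col=6)
  Distance 10: (row=5, col=6)
Total reachable: 20 (grid has 41 open cells total)

Answer: Reachable cells: 20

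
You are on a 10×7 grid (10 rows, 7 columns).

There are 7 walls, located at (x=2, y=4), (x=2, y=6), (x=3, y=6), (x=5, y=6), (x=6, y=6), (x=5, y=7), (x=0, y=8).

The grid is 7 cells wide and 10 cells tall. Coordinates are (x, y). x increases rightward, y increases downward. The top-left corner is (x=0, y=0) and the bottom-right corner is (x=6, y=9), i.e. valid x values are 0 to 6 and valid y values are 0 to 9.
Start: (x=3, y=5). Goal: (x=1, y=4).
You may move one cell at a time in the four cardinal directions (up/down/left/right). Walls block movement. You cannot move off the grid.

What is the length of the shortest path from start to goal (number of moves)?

BFS from (x=3, y=5) until reaching (x=1, y=4):
  Distance 0: (x=3, y=5)
  Distance 1: (x=3, y=4), (x=2, y=5), (x=4, y=5)
  Distance 2: (x=3, y=3), (x=4, y=4), (x=1, y=5), (x=5, y=5), (x=4, y=6)
  Distance 3: (x=3, y=2), (x=2, y=3), (x=4, y=3), (x=1, y=4), (x=5, y=4), (x=0, y=5), (x=6, y=5), (x=1, y=6), (x=4, y=7)  <- goal reached here
One shortest path (3 moves): (x=3, y=5) -> (x=2, y=5) -> (x=1, y=5) -> (x=1, y=4)

Answer: Shortest path length: 3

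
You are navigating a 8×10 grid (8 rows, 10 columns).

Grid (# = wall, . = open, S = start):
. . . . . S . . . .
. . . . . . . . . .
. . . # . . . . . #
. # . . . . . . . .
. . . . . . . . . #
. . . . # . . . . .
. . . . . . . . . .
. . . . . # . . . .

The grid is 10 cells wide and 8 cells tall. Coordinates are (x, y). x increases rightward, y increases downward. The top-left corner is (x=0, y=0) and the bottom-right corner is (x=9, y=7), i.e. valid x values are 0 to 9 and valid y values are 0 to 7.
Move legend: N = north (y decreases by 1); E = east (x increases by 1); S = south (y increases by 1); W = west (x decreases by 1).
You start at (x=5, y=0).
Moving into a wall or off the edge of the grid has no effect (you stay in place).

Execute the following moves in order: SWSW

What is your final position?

Answer: Final position: (x=4, y=2)

Derivation:
Start: (x=5, y=0)
  S (south): (x=5, y=0) -> (x=5, y=1)
  W (west): (x=5, y=1) -> (x=4, y=1)
  S (south): (x=4, y=1) -> (x=4, y=2)
  W (west): blocked, stay at (x=4, y=2)
Final: (x=4, y=2)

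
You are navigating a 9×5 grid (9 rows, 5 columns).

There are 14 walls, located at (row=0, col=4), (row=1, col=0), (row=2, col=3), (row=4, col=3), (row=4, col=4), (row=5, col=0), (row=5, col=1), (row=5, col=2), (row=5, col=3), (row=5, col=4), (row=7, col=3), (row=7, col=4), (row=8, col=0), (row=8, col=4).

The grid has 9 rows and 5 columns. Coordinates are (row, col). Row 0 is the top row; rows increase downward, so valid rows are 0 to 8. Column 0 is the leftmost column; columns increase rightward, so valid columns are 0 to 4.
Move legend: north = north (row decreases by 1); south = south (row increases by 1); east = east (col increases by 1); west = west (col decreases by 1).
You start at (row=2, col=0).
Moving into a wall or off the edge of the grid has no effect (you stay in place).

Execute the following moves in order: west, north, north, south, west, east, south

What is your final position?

Answer: Final position: (row=4, col=1)

Derivation:
Start: (row=2, col=0)
  west (west): blocked, stay at (row=2, col=0)
  north (north): blocked, stay at (row=2, col=0)
  north (north): blocked, stay at (row=2, col=0)
  south (south): (row=2, col=0) -> (row=3, col=0)
  west (west): blocked, stay at (row=3, col=0)
  east (east): (row=3, col=0) -> (row=3, col=1)
  south (south): (row=3, col=1) -> (row=4, col=1)
Final: (row=4, col=1)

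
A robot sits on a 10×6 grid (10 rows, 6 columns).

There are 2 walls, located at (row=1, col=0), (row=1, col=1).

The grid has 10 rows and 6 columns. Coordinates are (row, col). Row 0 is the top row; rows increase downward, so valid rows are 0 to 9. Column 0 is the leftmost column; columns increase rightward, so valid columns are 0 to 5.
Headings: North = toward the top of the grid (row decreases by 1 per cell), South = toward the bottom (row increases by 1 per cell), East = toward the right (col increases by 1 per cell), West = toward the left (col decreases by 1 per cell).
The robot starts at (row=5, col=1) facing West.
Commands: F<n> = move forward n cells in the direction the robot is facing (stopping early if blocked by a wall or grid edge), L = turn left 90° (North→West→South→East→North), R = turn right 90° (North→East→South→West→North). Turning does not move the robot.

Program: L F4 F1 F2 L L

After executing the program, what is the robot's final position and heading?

Start: (row=5, col=1), facing West
  L: turn left, now facing South
  F4: move forward 4, now at (row=9, col=1)
  F1: move forward 0/1 (blocked), now at (row=9, col=1)
  F2: move forward 0/2 (blocked), now at (row=9, col=1)
  L: turn left, now facing East
  L: turn left, now facing North
Final: (row=9, col=1), facing North

Answer: Final position: (row=9, col=1), facing North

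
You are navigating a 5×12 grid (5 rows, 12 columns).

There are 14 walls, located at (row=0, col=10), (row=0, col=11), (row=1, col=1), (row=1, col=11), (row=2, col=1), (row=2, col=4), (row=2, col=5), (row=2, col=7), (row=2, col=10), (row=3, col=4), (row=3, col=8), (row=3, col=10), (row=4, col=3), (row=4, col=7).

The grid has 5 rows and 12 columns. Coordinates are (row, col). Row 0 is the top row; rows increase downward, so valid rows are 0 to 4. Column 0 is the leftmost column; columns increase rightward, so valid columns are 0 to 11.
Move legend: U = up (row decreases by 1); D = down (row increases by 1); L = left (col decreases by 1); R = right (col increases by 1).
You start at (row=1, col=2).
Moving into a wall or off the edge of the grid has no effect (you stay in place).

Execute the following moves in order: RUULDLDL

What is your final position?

Start: (row=1, col=2)
  R (right): (row=1, col=2) -> (row=1, col=3)
  U (up): (row=1, col=3) -> (row=0, col=3)
  U (up): blocked, stay at (row=0, col=3)
  L (left): (row=0, col=3) -> (row=0, col=2)
  D (down): (row=0, col=2) -> (row=1, col=2)
  L (left): blocked, stay at (row=1, col=2)
  D (down): (row=1, col=2) -> (row=2, col=2)
  L (left): blocked, stay at (row=2, col=2)
Final: (row=2, col=2)

Answer: Final position: (row=2, col=2)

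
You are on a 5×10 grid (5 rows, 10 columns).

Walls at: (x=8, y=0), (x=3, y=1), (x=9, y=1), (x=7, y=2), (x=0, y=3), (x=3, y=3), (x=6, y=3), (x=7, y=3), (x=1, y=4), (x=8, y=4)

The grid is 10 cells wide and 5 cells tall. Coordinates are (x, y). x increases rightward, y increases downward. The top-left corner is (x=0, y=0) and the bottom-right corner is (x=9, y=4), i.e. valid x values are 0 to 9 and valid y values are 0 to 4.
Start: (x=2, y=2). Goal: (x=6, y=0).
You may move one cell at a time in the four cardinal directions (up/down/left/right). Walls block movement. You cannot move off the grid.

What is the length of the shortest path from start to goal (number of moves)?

BFS from (x=2, y=2) until reaching (x=6, y=0):
  Distance 0: (x=2, y=2)
  Distance 1: (x=2, y=1), (x=1, y=2), (x=3, y=2), (x=2, y=3)
  Distance 2: (x=2, y=0), (x=1, y=1), (x=0, y=2), (x=4, y=2), (x=1, y=3), (x=2, y=4)
  Distance 3: (x=1, y=0), (x=3, y=0), (x=0, y=1), (x=4, y=1), (x=5, y=2), (x=4, y=3), (x=3, y=4)
  Distance 4: (x=0, y=0), (x=4, y=0), (x=5, y=1), (x=6, y=2), (x=5, y=3), (x=4, y=4)
  Distance 5: (x=5, y=0), (x=6, y=1), (x=5, y=4)
  Distance 6: (x=6, y=0), (x=7, y=1), (x=6, y=4)  <- goal reached here
One shortest path (6 moves): (x=2, y=2) -> (x=3, y=2) -> (x=4, y=2) -> (x=5, y=2) -> (x=6, y=2) -> (x=6, y=1) -> (x=6, y=0)

Answer: Shortest path length: 6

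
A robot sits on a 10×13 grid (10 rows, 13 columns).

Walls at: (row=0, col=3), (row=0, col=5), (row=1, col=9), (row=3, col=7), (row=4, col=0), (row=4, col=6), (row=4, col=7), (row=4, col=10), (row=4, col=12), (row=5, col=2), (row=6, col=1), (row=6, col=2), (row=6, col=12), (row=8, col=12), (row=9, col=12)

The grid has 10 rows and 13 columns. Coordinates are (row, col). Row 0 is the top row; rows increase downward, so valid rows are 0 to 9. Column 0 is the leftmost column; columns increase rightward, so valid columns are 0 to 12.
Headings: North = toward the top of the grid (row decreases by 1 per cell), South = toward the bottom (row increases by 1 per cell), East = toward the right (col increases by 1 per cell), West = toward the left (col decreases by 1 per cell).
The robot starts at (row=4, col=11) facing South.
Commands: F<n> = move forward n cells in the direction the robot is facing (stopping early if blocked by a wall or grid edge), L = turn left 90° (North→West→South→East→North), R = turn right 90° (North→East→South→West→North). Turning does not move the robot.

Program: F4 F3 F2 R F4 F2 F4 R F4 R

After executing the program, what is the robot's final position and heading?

Start: (row=4, col=11), facing South
  F4: move forward 4, now at (row=8, col=11)
  F3: move forward 1/3 (blocked), now at (row=9, col=11)
  F2: move forward 0/2 (blocked), now at (row=9, col=11)
  R: turn right, now facing West
  F4: move forward 4, now at (row=9, col=7)
  F2: move forward 2, now at (row=9, col=5)
  F4: move forward 4, now at (row=9, col=1)
  R: turn right, now facing North
  F4: move forward 2/4 (blocked), now at (row=7, col=1)
  R: turn right, now facing East
Final: (row=7, col=1), facing East

Answer: Final position: (row=7, col=1), facing East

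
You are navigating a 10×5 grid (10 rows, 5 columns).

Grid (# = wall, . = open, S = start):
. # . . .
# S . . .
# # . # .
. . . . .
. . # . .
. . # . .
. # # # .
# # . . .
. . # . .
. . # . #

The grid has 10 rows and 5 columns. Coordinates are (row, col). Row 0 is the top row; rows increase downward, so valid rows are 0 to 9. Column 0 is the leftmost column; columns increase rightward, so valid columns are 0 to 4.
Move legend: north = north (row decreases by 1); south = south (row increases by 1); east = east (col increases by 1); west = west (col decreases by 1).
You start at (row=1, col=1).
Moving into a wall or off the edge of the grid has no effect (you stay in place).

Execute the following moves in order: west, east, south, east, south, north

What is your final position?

Start: (row=1, col=1)
  west (west): blocked, stay at (row=1, col=1)
  east (east): (row=1, col=1) -> (row=1, col=2)
  south (south): (row=1, col=2) -> (row=2, col=2)
  east (east): blocked, stay at (row=2, col=2)
  south (south): (row=2, col=2) -> (row=3, col=2)
  north (north): (row=3, col=2) -> (row=2, col=2)
Final: (row=2, col=2)

Answer: Final position: (row=2, col=2)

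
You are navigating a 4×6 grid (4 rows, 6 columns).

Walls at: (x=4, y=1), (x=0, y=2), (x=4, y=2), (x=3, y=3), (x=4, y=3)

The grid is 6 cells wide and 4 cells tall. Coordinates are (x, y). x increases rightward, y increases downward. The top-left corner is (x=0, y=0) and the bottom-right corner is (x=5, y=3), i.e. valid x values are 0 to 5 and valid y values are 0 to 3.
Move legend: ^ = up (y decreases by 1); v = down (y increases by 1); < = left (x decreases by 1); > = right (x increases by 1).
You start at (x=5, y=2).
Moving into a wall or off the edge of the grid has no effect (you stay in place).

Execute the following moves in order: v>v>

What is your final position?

Start: (x=5, y=2)
  v (down): (x=5, y=2) -> (x=5, y=3)
  > (right): blocked, stay at (x=5, y=3)
  v (down): blocked, stay at (x=5, y=3)
  > (right): blocked, stay at (x=5, y=3)
Final: (x=5, y=3)

Answer: Final position: (x=5, y=3)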